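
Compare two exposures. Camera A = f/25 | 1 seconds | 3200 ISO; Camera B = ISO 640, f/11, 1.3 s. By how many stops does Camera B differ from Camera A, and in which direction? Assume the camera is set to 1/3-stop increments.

1/3 stop brighter

Aperture: f/25 → f/22 → f/20 → f/18 → f/16 → f/14 → f/13 → f/11 — 2 1/3 stops larger aperture (brighter).
Shutter speed: 1 → 1.3 — 1/3 stop longer (brighter).
ISO: 3200 → 2500 → 2000 → 1600 → 1250 → 1000 → 800 → 640 — 2 1/3 stops dropped (darker).
Net: +2 1/3 +1/3 −2 1/3 = +1/3 stops.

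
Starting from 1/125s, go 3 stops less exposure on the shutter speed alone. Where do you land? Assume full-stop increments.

1/1000s

Shutter speed: 1/125 → 1/250 → 1/500 → 1/1000 — 3 stops faster (darker).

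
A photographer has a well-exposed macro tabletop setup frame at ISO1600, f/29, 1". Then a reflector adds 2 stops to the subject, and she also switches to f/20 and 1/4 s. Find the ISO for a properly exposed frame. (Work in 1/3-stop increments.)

Scene light: 2 stops brighter.
Aperture: f/29 → f/25 → f/22 → f/20 — 1 stop wider (brighter).
Shutter speed: 1 → 0.8 → 0.6 → 0.5 → 0.4 → 0.3 → 1/4 — 2 stops shorter (darker).
Net so far: 1 stop brighter. ISO: 1600 → 1250 → 1000 → 800.

ISO 800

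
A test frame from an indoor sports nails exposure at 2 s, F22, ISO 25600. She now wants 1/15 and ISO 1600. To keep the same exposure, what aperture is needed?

f/1.0

Shutter speed: 2 → 1 → 1/2 → 1/4 → 1/8 → 1/15 — 5 stops faster (darker).
ISO: 25600 → 12800 → 6400 → 3200 → 1600 — 4 stops dropped (darker).
Net change so far: 9 stops darker. Offset with the aperture: f/22 → f/16 → f/11 → f/8 → f/5.6 → f/4 → f/2.8 → f/2 → f/1.4 → f/1.0.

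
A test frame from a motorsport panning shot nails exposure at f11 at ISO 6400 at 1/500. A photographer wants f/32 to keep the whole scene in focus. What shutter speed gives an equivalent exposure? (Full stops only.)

Aperture: f/11 → f/16 → f/22 → f/32 — 3 stops narrower (darker).
Need 3 stops brighter from the shutter speed: 1/500 → 1/250 → 1/125 → 1/60.

1/60s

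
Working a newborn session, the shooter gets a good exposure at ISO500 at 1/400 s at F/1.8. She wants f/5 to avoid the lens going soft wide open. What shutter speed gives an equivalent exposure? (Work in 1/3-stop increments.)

Aperture: f/1.8 → f/2 → f/2.2 → f/2.5 → f/2.8 → f/3.2 → f/3.5 → f/4 → f/4.5 → f/5 — 3 stops smaller aperture (darker).
Need 3 stops brighter from the shutter speed: 1/400 → 1/320 → 1/250 → 1/200 → 1/160 → 1/125 → 1/100 → 1/80 → 1/60 → 1/50.

1/50s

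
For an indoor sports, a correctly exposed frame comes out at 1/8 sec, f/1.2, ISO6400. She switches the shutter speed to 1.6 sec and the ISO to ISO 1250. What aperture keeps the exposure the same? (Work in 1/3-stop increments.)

Shutter speed: 1/8 → 1/6 → 1/5 → 1/4 → 0.3 → 0.4 → 0.5 → 0.6 → 0.8 → 1 → 1.3 → 1.6 — 3 2/3 stops slower (brighter).
ISO: 6400 → 5000 → 4000 → 3200 → 2500 → 2000 → 1600 → 1250 — 2 1/3 stops dropped (darker).
Net change so far: 1 1/3 stops brighter. Offset with the aperture: f/1.2 → f/1.4 → f/1.6 → f/1.8 → f/2.

f/2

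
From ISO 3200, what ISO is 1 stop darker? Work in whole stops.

ISO: 3200 → 1600 — 1 stop dropped (darker).

ISO 1600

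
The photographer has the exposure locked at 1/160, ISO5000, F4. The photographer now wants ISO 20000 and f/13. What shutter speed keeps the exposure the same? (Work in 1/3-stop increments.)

1/60s

ISO: 5000 → 6400 → 8000 → 10000 → 12800 → 16000 → 20000 — 2 stops higher (brighter).
Aperture: f/4 → f/4.5 → f/5 → f/5.6 → f/6.3 → f/7.1 → f/8 → f/9 → f/10 → f/11 → f/13 — 3 1/3 stops narrower (darker).
Net change so far: 1 1/3 stops darker. Offset with the shutter speed: 1/160 → 1/125 → 1/100 → 1/80 → 1/60.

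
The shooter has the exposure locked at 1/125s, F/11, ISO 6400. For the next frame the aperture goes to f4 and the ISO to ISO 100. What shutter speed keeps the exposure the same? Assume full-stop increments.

1/15s

Aperture: f/11 → f/8 → f/5.6 → f/4 — 3 stops larger aperture (brighter).
ISO: 6400 → 3200 → 1600 → 800 → 400 → 200 → 100 — 6 stops lower (darker).
Net change so far: 3 stops darker. Offset with the shutter speed: 1/125 → 1/60 → 1/30 → 1/15.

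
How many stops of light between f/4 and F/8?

2 stops

f/4 → f/5.6 → f/8 — count the steps: 2 stops.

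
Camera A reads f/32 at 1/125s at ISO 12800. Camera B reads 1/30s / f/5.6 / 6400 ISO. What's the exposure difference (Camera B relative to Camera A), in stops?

6 stops brighter

Aperture: f/32 → f/22 → f/16 → f/11 → f/8 → f/5.6 — 5 stops wider (brighter).
Shutter speed: 1/125 → 1/60 → 1/30 — 2 stops longer (brighter).
ISO: 12800 → 6400 — 1 stop lower (darker).
Net: +5 +2 −1 = +6 stops.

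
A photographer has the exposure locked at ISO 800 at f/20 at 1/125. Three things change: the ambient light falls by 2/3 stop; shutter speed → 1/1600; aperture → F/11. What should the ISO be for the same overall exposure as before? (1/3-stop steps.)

Scene light: 2/3 stop darker.
Shutter speed: 1/125 → 1/160 → 1/200 → 1/250 → 1/320 → 1/400 → 1/500 → 1/640 → 1/800 → 1/1000 → 1/1250 → 1/1600 — 3 2/3 stops faster (darker).
Aperture: f/20 → f/18 → f/16 → f/14 → f/13 → f/11 — 1 2/3 stops larger aperture (brighter).
Net so far: 2 2/3 stops darker. ISO: 800 → 1000 → 1250 → 1600 → 2000 → 2500 → 3200 → 4000 → 5000.

ISO 5000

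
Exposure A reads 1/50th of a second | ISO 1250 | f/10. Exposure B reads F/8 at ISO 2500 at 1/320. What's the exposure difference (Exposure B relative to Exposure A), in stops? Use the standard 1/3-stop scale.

1 stop darker

Aperture: f/10 → f/9 → f/8 — 2/3 stop opened up (brighter).
Shutter speed: 1/50 → 1/60 → 1/80 → 1/100 → 1/125 → 1/160 → 1/200 → 1/250 → 1/320 — 2 2/3 stops faster (darker).
ISO: 1250 → 1600 → 2000 → 2500 — 1 stop higher (brighter).
Net: +2/3 −2 2/3 +1 = −1 stop.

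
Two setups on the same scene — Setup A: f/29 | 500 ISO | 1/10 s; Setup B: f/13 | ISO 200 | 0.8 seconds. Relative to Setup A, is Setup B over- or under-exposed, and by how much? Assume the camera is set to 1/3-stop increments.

4 stops brighter

Aperture: f/29 → f/25 → f/22 → f/20 → f/18 → f/16 → f/14 → f/13 — 2 1/3 stops larger aperture (brighter).
Shutter speed: 1/10 → 1/8 → 1/6 → 1/5 → 1/4 → 0.3 → 0.4 → 0.5 → 0.6 → 0.8 — 3 stops longer (brighter).
ISO: 500 → 400 → 320 → 250 → 200 — 1 1/3 stops lower (darker).
Net: +2 1/3 +3 −1 1/3 = +4 stops.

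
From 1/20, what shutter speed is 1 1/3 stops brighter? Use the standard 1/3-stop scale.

Shutter speed: 1/20 → 1/15 → 1/13 → 1/10 → 1/8 — 1 1/3 stops longer (brighter).

1/8s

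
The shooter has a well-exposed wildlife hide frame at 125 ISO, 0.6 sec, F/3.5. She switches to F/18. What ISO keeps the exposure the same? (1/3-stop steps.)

ISO 3200

Aperture: f/3.5 → f/4 → f/4.5 → f/5 → f/5.6 → f/6.3 → f/7.1 → f/8 → f/9 → f/10 → f/11 → f/13 → f/14 → f/16 → f/18 — 4 2/3 stops narrower (darker).
Need 4 2/3 stops brighter from the ISO: 125 → 160 → 200 → 250 → 320 → 400 → 500 → 640 → 800 → 1000 → 1250 → 1600 → 2000 → 2500 → 3200.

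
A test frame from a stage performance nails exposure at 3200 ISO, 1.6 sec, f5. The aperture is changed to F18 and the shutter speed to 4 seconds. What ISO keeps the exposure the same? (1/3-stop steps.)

Aperture: f/5 → f/5.6 → f/6.3 → f/7.1 → f/8 → f/9 → f/10 → f/11 → f/13 → f/14 → f/16 → f/18 — 3 2/3 stops stopped down (darker).
Shutter speed: 1.6 → 2 → 2.5 → 3.2 → 4 — 1 1/3 stops slower (brighter).
Net change so far: 2 1/3 stops darker. Offset with the ISO: 3200 → 4000 → 5000 → 6400 → 8000 → 10000 → 12800 → 16000.

ISO 16000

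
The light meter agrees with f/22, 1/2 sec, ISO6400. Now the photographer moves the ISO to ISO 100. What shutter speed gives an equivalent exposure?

ISO: 6400 → 3200 → 1600 → 800 → 400 → 200 → 100 — 6 stops lower (darker).
Need 6 stops brighter from the shutter speed: 1/2 → 1 → 2 → 4 → 8 → 15 → 30.

30 s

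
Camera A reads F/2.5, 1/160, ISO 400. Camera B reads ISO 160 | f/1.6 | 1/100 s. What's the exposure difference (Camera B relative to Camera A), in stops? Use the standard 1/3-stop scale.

Aperture: f/2.5 → f/2.2 → f/2 → f/1.8 → f/1.6 — 1 1/3 stops larger aperture (brighter).
Shutter speed: 1/160 → 1/125 → 1/100 — 2/3 stop longer (brighter).
ISO: 400 → 320 → 250 → 200 → 160 — 1 1/3 stops dropped (darker).
Net: +1 1/3 +2/3 −1 1/3 = +2/3 stops.

2/3 stop brighter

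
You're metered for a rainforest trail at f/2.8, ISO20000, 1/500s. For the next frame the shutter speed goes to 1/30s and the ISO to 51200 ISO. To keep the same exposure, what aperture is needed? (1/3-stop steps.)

Shutter speed: 1/500 → 1/400 → 1/320 → 1/250 → 1/200 → 1/160 → 1/125 → 1/100 → 1/80 → 1/60 → 1/50 → 1/40 → 1/30 — 4 stops longer (brighter).
ISO: 20000 → 25600 → 32000 → 40000 → 51200 — 1 1/3 stops raised (brighter).
Net change so far: 5 1/3 stops brighter. Offset with the aperture: f/2.8 → f/3.2 → f/3.5 → f/4 → f/4.5 → f/5 → f/5.6 → f/6.3 → f/7.1 → f/8 → f/9 → f/10 → f/11 → f/13 → f/14 → f/16 → f/18.

f/18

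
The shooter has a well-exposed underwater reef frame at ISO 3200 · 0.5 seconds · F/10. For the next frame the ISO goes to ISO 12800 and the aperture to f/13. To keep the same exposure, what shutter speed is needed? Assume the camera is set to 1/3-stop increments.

ISO: 3200 → 4000 → 5000 → 6400 → 8000 → 10000 → 12800 — 2 stops raised (brighter).
Aperture: f/10 → f/11 → f/13 — 2/3 stop stopped down (darker).
Net change so far: 1 1/3 stops brighter. Offset with the shutter speed: 0.5 → 0.4 → 0.3 → 1/4 → 1/5.

1/5s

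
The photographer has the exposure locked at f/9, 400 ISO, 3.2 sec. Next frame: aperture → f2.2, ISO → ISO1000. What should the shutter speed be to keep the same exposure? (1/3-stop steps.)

1/13s

Aperture: f/9 → f/8 → f/7.1 → f/6.3 → f/5.6 → f/5 → f/4.5 → f/4 → f/3.5 → f/3.2 → f/2.8 → f/2.5 → f/2.2 — 4 stops wider (brighter).
ISO: 400 → 500 → 640 → 800 → 1000 — 1 1/3 stops higher (brighter).
Net change so far: 5 1/3 stops brighter. Offset with the shutter speed: 3.2 → 2.5 → 2 → 1.6 → 1.3 → 1 → 0.8 → 0.6 → 0.5 → 0.4 → 0.3 → 1/4 → 1/5 → 1/6 → 1/8 → 1/10 → 1/13.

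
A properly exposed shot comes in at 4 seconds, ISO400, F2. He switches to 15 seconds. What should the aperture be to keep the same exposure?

Shutter speed: 4 → 8 → 15 — 2 stops longer (brighter).
Need 2 stops darker from the aperture: f/2 → f/2.8 → f/4.

f/4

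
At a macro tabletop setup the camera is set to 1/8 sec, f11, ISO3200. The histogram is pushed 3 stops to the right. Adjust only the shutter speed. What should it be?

1/60s

Overexposed by 3 stops → need 3 stops darker.
Shutter speed: 1/8 → 1/15 → 1/30 → 1/60.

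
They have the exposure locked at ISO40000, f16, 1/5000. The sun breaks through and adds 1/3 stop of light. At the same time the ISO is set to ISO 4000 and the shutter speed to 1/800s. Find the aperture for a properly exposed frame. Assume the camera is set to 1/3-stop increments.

Scene light: 1/3 stop brighter.
ISO: 40000 → 32000 → 25600 → 20000 → 16000 → 12800 → 10000 → 8000 → 6400 → 5000 → 4000 — 3 1/3 stops dropped (darker).
Shutter speed: 1/5000 → 1/4000 → 1/3200 → 1/2500 → 1/2000 → 1/1600 → 1/1250 → 1/1000 → 1/800 — 2 2/3 stops slower (brighter).
Net so far: 1/3 stop darker. Aperture: f/16 → f/14.

f/14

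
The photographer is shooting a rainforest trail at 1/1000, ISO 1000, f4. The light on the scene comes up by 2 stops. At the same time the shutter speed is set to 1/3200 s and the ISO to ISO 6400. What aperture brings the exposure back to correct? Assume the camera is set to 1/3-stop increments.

Scene light: 2 stops brighter.
Shutter speed: 1/1000 → 1/1250 → 1/1600 → 1/2000 → 1/2500 → 1/3200 — 1 2/3 stops faster (darker).
ISO: 1000 → 1250 → 1600 → 2000 → 2500 → 3200 → 4000 → 5000 → 6400 — 2 2/3 stops higher (brighter).
Net so far: 3 stops brighter. Aperture: f/4 → f/4.5 → f/5 → f/5.6 → f/6.3 → f/7.1 → f/8 → f/9 → f/10 → f/11.

f/11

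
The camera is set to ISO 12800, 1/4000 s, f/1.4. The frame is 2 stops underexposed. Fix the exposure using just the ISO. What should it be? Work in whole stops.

Underexposed by 2 stops → need 2 stops brighter.
ISO: 12800 → 25600 → 51200.

ISO 51200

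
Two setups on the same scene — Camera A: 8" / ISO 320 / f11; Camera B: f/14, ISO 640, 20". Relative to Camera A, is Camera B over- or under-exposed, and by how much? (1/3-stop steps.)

Aperture: f/11 → f/13 → f/14 — 2/3 stop smaller aperture (darker).
Shutter speed: 8 → 10 → 13 → 15 → 20 — 1 1/3 stops longer (brighter).
ISO: 320 → 400 → 500 → 640 — 1 stop higher (brighter).
Net: −2/3 +1 1/3 +1 = +1 2/3 stops.

1 2/3 stops brighter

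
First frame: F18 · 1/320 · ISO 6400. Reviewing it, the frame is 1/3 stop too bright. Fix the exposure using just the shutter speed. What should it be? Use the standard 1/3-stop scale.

1/400s

Overexposed by 1/3 stop → need 1/3 stop darker.
Shutter speed: 1/320 → 1/400.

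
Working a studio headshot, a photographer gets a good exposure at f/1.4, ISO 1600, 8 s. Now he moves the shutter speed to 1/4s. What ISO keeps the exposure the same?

Shutter speed: 8 → 4 → 2 → 1 → 1/2 → 1/4 — 5 stops faster (darker).
Need 5 stops brighter from the ISO: 1600 → 3200 → 6400 → 12800 → 25600 → 51200.

ISO 51200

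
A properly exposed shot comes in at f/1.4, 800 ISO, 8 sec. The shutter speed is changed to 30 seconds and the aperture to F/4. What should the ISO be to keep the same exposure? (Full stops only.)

ISO 1600

Shutter speed: 8 → 15 → 30 — 2 stops longer (brighter).
Aperture: f/1.4 → f/2 → f/2.8 → f/4 — 3 stops narrower (darker).
Net change so far: 1 stop darker. Offset with the ISO: 800 → 1600.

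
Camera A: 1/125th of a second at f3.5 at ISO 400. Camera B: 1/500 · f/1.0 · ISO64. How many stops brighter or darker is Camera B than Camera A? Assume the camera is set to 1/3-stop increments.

1 stop darker

Aperture: f/3.5 → f/3.2 → f/2.8 → f/2.5 → f/2.2 → f/2 → f/1.8 → f/1.6 → f/1.4 → f/1.2 → f/1.1 → f/1.0 — 3 2/3 stops opened up (brighter).
Shutter speed: 1/125 → 1/160 → 1/200 → 1/250 → 1/320 → 1/400 → 1/500 — 2 stops faster (darker).
ISO: 400 → 320 → 250 → 200 → 160 → 125 → 100 → 80 → 64 — 2 2/3 stops dropped (darker).
Net: +3 2/3 −2 −2 2/3 = −1 stop.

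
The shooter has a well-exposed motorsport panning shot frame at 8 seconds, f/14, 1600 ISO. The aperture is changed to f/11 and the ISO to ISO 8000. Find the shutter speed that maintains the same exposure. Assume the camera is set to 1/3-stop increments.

1 s

Aperture: f/14 → f/13 → f/11 — 2/3 stop opened up (brighter).
ISO: 1600 → 2000 → 2500 → 3200 → 4000 → 5000 → 6400 → 8000 — 2 1/3 stops higher (brighter).
Net change so far: 3 stops brighter. Offset with the shutter speed: 8 → 6 → 5 → 4 → 3.2 → 2.5 → 2 → 1.6 → 1.3 → 1.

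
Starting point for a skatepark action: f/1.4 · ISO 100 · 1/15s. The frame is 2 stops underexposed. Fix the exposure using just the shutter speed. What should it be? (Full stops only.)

1/4s

Underexposed by 2 stops → need 2 stops brighter.
Shutter speed: 1/15 → 1/8 → 1/4.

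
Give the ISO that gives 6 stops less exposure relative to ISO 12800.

ISO 200

ISO: 12800 → 6400 → 3200 → 1600 → 800 → 400 → 200 — 6 stops dropped (darker).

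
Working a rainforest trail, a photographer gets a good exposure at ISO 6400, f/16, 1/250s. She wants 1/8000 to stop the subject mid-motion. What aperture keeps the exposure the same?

Shutter speed: 1/250 → 1/500 → 1/1000 → 1/2000 → 1/4000 → 1/8000 — 5 stops faster (darker).
Need 5 stops brighter from the aperture: f/16 → f/11 → f/8 → f/5.6 → f/4 → f/2.8.

f/2.8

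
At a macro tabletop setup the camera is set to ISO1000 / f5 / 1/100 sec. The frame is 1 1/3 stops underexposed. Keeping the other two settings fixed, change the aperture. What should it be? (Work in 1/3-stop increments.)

f/3.2

Underexposed by 1 1/3 stops → need 1 1/3 stops brighter.
Aperture: f/5 → f/4.5 → f/4 → f/3.5 → f/3.2.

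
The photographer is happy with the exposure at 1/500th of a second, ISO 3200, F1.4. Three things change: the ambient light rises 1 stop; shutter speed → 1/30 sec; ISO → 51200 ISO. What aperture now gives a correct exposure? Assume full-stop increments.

f/32

Scene light: 1 stop brighter.
Shutter speed: 1/500 → 1/250 → 1/125 → 1/60 → 1/30 — 4 stops longer (brighter).
ISO: 3200 → 6400 → 12800 → 25600 → 51200 — 4 stops higher (brighter).
Net so far: 9 stops brighter. Aperture: f/1.4 → f/2 → f/2.8 → f/4 → f/5.6 → f/8 → f/11 → f/16 → f/22 → f/32.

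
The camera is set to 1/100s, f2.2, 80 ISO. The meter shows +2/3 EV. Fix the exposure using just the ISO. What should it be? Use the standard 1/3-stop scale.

ISO 50

Overexposed by 2/3 stop → need 2/3 stop darker.
ISO: 80 → 64 → 50.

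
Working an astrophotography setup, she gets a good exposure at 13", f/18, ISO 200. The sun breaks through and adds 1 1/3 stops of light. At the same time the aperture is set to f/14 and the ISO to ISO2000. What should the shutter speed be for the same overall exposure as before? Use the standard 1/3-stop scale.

Scene light: 1 1/3 stops brighter.
Aperture: f/18 → f/16 → f/14 — 2/3 stop opened up (brighter).
ISO: 200 → 250 → 320 → 400 → 500 → 640 → 800 → 1000 → 1250 → 1600 → 2000 — 3 1/3 stops higher (brighter).
Net so far: 5 1/3 stops brighter. Shutter speed: 13 → 10 → 8 → 6 → 5 → 4 → 3.2 → 2.5 → 2 → 1.6 → 1.3 → 1 → 0.8 → 0.6 → 0.5 → 0.4 → 0.3.

0.3 s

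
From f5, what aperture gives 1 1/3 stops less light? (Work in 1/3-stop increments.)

f/8

Aperture: f/5 → f/5.6 → f/6.3 → f/7.1 → f/8 — 1 1/3 stops narrower (darker).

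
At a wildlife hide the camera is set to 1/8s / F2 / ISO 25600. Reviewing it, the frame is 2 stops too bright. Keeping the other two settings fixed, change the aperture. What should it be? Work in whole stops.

f/4

Overexposed by 2 stops → need 2 stops darker.
Aperture: f/2 → f/2.8 → f/4.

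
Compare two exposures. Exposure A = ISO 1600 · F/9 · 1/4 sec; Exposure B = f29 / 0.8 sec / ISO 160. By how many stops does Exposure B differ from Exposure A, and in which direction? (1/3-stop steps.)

5 stops darker

Aperture: f/9 → f/10 → f/11 → f/13 → f/14 → f/16 → f/18 → f/20 → f/22 → f/25 → f/29 — 3 1/3 stops stopped down (darker).
Shutter speed: 1/4 → 0.3 → 0.4 → 0.5 → 0.6 → 0.8 — 1 2/3 stops slower (brighter).
ISO: 1600 → 1250 → 1000 → 800 → 640 → 500 → 400 → 320 → 250 → 200 → 160 — 3 1/3 stops dropped (darker).
Net: −3 1/3 +1 2/3 −3 1/3 = −5 stops.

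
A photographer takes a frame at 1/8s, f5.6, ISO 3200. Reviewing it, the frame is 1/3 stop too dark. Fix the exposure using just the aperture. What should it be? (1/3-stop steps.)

f/5

Underexposed by 1/3 stop → need 1/3 stop brighter.
Aperture: f/5.6 → f/5.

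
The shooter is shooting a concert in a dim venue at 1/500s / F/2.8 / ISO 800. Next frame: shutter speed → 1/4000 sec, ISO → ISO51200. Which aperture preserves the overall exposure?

f/8

Shutter speed: 1/500 → 1/1000 → 1/2000 → 1/4000 — 3 stops shorter (darker).
ISO: 800 → 1600 → 3200 → 6400 → 12800 → 25600 → 51200 — 6 stops raised (brighter).
Net change so far: 3 stops brighter. Offset with the aperture: f/2.8 → f/4 → f/5.6 → f/8.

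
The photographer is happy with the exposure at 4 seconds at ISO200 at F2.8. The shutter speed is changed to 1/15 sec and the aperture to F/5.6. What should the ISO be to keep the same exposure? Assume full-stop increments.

Shutter speed: 4 → 2 → 1 → 1/2 → 1/4 → 1/8 → 1/15 — 6 stops shorter (darker).
Aperture: f/2.8 → f/4 → f/5.6 — 2 stops stopped down (darker).
Net change so far: 8 stops darker. Offset with the ISO: 200 → 400 → 800 → 1600 → 3200 → 6400 → 12800 → 25600 → 51200.

ISO 51200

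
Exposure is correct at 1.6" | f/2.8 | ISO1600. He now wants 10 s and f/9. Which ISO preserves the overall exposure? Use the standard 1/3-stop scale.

Shutter speed: 1.6 → 2 → 2.5 → 3.2 → 4 → 5 → 6 → 8 → 10 — 2 2/3 stops slower (brighter).
Aperture: f/2.8 → f/3.2 → f/3.5 → f/4 → f/4.5 → f/5 → f/5.6 → f/6.3 → f/7.1 → f/8 → f/9 — 3 1/3 stops stopped down (darker).
Net change so far: 2/3 stop darker. Offset with the ISO: 1600 → 2000 → 2500.

ISO 2500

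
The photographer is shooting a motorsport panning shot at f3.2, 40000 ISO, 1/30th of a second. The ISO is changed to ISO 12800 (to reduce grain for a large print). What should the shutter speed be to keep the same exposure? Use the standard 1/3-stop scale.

ISO: 40000 → 32000 → 25600 → 20000 → 16000 → 12800 — 1 2/3 stops dropped (darker).
Need 1 2/3 stops brighter from the shutter speed: 1/30 → 1/25 → 1/20 → 1/15 → 1/13 → 1/10.

1/10s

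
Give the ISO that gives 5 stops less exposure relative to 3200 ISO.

ISO 100

ISO: 3200 → 1600 → 800 → 400 → 200 → 100 — 5 stops lower (darker).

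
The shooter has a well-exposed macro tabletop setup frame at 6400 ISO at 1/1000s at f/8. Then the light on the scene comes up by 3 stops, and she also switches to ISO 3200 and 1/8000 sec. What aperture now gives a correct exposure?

Scene light: 3 stops brighter.
ISO: 6400 → 3200 — 1 stop lower (darker).
Shutter speed: 1/1000 → 1/2000 → 1/4000 → 1/8000 — 3 stops faster (darker).
Net so far: 1 stop darker. Aperture: f/8 → f/5.6.

f/5.6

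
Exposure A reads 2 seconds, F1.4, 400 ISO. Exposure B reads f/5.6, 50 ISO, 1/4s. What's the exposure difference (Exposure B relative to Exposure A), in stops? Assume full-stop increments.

10 stops darker

Aperture: f/1.4 → f/2 → f/2.8 → f/4 → f/5.6 — 4 stops smaller aperture (darker).
Shutter speed: 2 → 1 → 1/2 → 1/4 — 3 stops shorter (darker).
ISO: 400 → 200 → 100 → 50 — 3 stops lower (darker).
Net: −4 −3 −3 = −10 stops.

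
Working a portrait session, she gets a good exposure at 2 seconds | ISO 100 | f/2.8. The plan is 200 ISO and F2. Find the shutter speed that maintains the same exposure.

1/2s

ISO: 100 → 200 — 1 stop raised (brighter).
Aperture: f/2.8 → f/2 — 1 stop opened up (brighter).
Net change so far: 2 stops brighter. Offset with the shutter speed: 2 → 1 → 1/2.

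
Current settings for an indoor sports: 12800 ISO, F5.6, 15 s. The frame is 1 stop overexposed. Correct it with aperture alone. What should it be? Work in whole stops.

Overexposed by 1 stop → need 1 stop darker.
Aperture: f/5.6 → f/8.

f/8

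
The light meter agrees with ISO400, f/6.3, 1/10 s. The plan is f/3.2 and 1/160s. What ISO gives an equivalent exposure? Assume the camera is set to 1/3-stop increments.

Aperture: f/6.3 → f/5.6 → f/5 → f/4.5 → f/4 → f/3.5 → f/3.2 — 2 stops larger aperture (brighter).
Shutter speed: 1/10 → 1/13 → 1/15 → 1/20 → 1/25 → 1/30 → 1/40 → 1/50 → 1/60 → 1/80 → 1/100 → 1/125 → 1/160 — 4 stops shorter (darker).
Net change so far: 2 stops darker. Offset with the ISO: 400 → 500 → 640 → 800 → 1000 → 1250 → 1600.

ISO 1600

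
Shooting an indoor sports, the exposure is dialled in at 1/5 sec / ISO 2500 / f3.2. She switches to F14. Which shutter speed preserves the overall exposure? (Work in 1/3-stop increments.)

Aperture: f/3.2 → f/3.5 → f/4 → f/4.5 → f/5 → f/5.6 → f/6.3 → f/7.1 → f/8 → f/9 → f/10 → f/11 → f/13 → f/14 — 4 1/3 stops narrower (darker).
Need 4 1/3 stops brighter from the shutter speed: 1/5 → 1/4 → 0.3 → 0.4 → 0.5 → 0.6 → 0.8 → 1 → 1.3 → 1.6 → 2 → 2.5 → 3.2 → 4.

4 s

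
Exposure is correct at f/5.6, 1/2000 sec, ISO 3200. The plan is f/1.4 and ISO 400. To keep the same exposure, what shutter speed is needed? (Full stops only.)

Aperture: f/5.6 → f/4 → f/2.8 → f/2 → f/1.4 — 4 stops wider (brighter).
ISO: 3200 → 1600 → 800 → 400 — 3 stops lower (darker).
Net change so far: 1 stop brighter. Offset with the shutter speed: 1/2000 → 1/4000.

1/4000s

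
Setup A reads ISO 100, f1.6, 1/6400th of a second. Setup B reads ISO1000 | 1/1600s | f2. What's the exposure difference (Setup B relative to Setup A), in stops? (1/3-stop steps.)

Aperture: f/1.6 → f/1.8 → f/2 — 2/3 stop narrower (darker).
Shutter speed: 1/6400 → 1/5000 → 1/4000 → 1/3200 → 1/2500 → 1/2000 → 1/1600 — 2 stops slower (brighter).
ISO: 100 → 125 → 160 → 200 → 250 → 320 → 400 → 500 → 640 → 800 → 1000 — 3 1/3 stops higher (brighter).
Net: −2/3 +2 +3 1/3 = +4 2/3 stops.

4 2/3 stops brighter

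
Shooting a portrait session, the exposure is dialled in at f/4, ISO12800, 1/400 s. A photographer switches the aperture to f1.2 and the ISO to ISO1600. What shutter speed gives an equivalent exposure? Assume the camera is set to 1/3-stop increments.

Aperture: f/4 → f/3.5 → f/3.2 → f/2.8 → f/2.5 → f/2.2 → f/2 → f/1.8 → f/1.6 → f/1.4 → f/1.2 — 3 1/3 stops wider (brighter).
ISO: 12800 → 10000 → 8000 → 6400 → 5000 → 4000 → 3200 → 2500 → 2000 → 1600 — 3 stops dropped (darker).
Net change so far: 1/3 stop brighter. Offset with the shutter speed: 1/400 → 1/500.

1/500s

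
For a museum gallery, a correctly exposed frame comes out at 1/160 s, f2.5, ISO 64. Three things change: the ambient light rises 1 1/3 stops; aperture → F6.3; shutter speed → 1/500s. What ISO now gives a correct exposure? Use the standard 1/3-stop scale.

ISO 500

Scene light: 1 1/3 stops brighter.
Aperture: f/2.5 → f/2.8 → f/3.2 → f/3.5 → f/4 → f/4.5 → f/5 → f/5.6 → f/6.3 — 2 2/3 stops narrower (darker).
Shutter speed: 1/160 → 1/200 → 1/250 → 1/320 → 1/400 → 1/500 — 1 2/3 stops shorter (darker).
Net so far: 3 stops darker. ISO: 64 → 80 → 100 → 125 → 160 → 200 → 250 → 320 → 400 → 500.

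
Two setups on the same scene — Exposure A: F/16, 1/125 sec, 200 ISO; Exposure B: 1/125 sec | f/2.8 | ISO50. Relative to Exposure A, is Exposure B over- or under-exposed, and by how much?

3 stops brighter

Aperture: f/16 → f/11 → f/8 → f/5.6 → f/4 → f/2.8 — 5 stops wider (brighter).
Shutter speed: unchanged.
ISO: 200 → 100 → 50 — 2 stops dropped (darker).
Net: +5 −2 = +3 stops.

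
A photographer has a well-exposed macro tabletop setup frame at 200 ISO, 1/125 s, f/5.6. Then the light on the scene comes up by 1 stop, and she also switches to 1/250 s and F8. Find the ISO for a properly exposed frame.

Scene light: 1 stop brighter.
Shutter speed: 1/125 → 1/250 — 1 stop shorter (darker).
Aperture: f/5.6 → f/8 — 1 stop smaller aperture (darker).
Net so far: 1 stop darker. ISO: 200 → 400.

ISO 400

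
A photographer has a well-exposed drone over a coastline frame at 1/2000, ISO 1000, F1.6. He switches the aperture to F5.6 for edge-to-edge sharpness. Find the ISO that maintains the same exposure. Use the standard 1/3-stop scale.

ISO 12800

Aperture: f/1.6 → f/1.8 → f/2 → f/2.2 → f/2.5 → f/2.8 → f/3.2 → f/3.5 → f/4 → f/4.5 → f/5 → f/5.6 — 3 2/3 stops narrower (darker).
Need 3 2/3 stops brighter from the ISO: 1000 → 1250 → 1600 → 2000 → 2500 → 3200 → 4000 → 5000 → 6400 → 8000 → 10000 → 12800.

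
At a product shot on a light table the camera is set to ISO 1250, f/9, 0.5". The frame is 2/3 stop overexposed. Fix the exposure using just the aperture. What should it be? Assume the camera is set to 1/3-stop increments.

f/11

Overexposed by 2/3 stop → need 2/3 stop darker.
Aperture: f/9 → f/10 → f/11.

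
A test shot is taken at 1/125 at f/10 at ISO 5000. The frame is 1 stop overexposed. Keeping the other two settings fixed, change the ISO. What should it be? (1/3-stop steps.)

Overexposed by 1 stop → need 1 stop darker.
ISO: 5000 → 4000 → 3200 → 2500.

ISO 2500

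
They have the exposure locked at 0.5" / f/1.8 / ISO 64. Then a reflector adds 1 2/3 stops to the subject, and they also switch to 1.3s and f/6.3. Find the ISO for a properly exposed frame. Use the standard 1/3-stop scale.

ISO 100

Scene light: 1 2/3 stops brighter.
Shutter speed: 0.5 → 0.6 → 0.8 → 1 → 1.3 — 1 1/3 stops longer (brighter).
Aperture: f/1.8 → f/2 → f/2.2 → f/2.5 → f/2.8 → f/3.2 → f/3.5 → f/4 → f/4.5 → f/5 → f/5.6 → f/6.3 — 3 2/3 stops narrower (darker).
Net so far: 2/3 stop darker. ISO: 64 → 80 → 100.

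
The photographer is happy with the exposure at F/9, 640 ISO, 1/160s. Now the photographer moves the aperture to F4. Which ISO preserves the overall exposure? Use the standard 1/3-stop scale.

Aperture: f/9 → f/8 → f/7.1 → f/6.3 → f/5.6 → f/5 → f/4.5 → f/4 — 2 1/3 stops wider (brighter).
Need 2 1/3 stops darker from the ISO: 640 → 500 → 400 → 320 → 250 → 200 → 160 → 125.

ISO 125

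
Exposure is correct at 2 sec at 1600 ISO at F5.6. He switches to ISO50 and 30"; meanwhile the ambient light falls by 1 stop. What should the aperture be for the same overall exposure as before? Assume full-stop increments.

f/2.8

Scene light: 1 stop darker.
ISO: 1600 → 800 → 400 → 200 → 100 → 50 — 5 stops lower (darker).
Shutter speed: 2 → 4 → 8 → 15 → 30 — 4 stops longer (brighter).
Net so far: 2 stops darker. Aperture: f/5.6 → f/4 → f/2.8.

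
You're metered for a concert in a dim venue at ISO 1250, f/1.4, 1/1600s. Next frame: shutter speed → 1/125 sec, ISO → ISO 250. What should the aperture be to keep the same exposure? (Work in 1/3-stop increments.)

Shutter speed: 1/1600 → 1/1250 → 1/1000 → 1/800 → 1/640 → 1/500 → 1/400 → 1/320 → 1/250 → 1/200 → 1/160 → 1/125 — 3 2/3 stops slower (brighter).
ISO: 1250 → 1000 → 800 → 640 → 500 → 400 → 320 → 250 — 2 1/3 stops lower (darker).
Net change so far: 1 1/3 stops brighter. Offset with the aperture: f/1.4 → f/1.6 → f/1.8 → f/2 → f/2.2.

f/2.2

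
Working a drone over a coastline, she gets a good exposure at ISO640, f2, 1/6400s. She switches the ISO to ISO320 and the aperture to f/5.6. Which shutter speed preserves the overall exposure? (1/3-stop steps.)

1/400s

ISO: 640 → 500 → 400 → 320 — 1 stop dropped (darker).
Aperture: f/2 → f/2.2 → f/2.5 → f/2.8 → f/3.2 → f/3.5 → f/4 → f/4.5 → f/5 → f/5.6 — 3 stops smaller aperture (darker).
Net change so far: 4 stops darker. Offset with the shutter speed: 1/6400 → 1/5000 → 1/4000 → 1/3200 → 1/2500 → 1/2000 → 1/1600 → 1/1250 → 1/1000 → 1/800 → 1/640 → 1/500 → 1/400.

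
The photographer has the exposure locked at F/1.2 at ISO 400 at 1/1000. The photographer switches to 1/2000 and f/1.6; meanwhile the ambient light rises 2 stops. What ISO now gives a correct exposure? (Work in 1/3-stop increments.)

ISO 320

Scene light: 2 stops brighter.
Shutter speed: 1/1000 → 1/1250 → 1/1600 → 1/2000 — 1 stop shorter (darker).
Aperture: f/1.2 → f/1.4 → f/1.6 — 2/3 stop stopped down (darker).
Net so far: 1/3 stop brighter. ISO: 400 → 320.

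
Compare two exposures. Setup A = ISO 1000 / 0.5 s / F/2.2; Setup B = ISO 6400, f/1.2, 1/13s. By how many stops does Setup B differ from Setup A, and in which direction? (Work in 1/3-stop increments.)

1 2/3 stops brighter

Aperture: f/2.2 → f/2 → f/1.8 → f/1.6 → f/1.4 → f/1.2 — 1 2/3 stops opened up (brighter).
Shutter speed: 0.5 → 0.4 → 0.3 → 1/4 → 1/5 → 1/6 → 1/8 → 1/10 → 1/13 — 2 2/3 stops shorter (darker).
ISO: 1000 → 1250 → 1600 → 2000 → 2500 → 3200 → 4000 → 5000 → 6400 — 2 2/3 stops raised (brighter).
Net: +1 2/3 −2 2/3 +2 2/3 = +1 2/3 stops.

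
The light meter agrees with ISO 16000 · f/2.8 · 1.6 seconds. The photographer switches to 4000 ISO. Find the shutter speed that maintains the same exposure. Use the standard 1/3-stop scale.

ISO: 16000 → 12800 → 10000 → 8000 → 6400 → 5000 → 4000 — 2 stops dropped (darker).
Need 2 stops brighter from the shutter speed: 1.6 → 2 → 2.5 → 3.2 → 4 → 5 → 6.

6 s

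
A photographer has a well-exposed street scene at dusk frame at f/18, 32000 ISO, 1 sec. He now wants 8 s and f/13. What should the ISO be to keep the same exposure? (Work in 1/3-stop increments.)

ISO 2000

Shutter speed: 1 → 1.3 → 1.6 → 2 → 2.5 → 3.2 → 4 → 5 → 6 → 8 — 3 stops slower (brighter).
Aperture: f/18 → f/16 → f/14 → f/13 — 1 stop wider (brighter).
Net change so far: 4 stops brighter. Offset with the ISO: 32000 → 25600 → 20000 → 16000 → 12800 → 10000 → 8000 → 6400 → 5000 → 4000 → 3200 → 2500 → 2000.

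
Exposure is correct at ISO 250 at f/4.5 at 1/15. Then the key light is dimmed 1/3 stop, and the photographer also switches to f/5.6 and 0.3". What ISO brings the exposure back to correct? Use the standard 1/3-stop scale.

Scene light: 1/3 stop darker.
Aperture: f/4.5 → f/5 → f/5.6 — 2/3 stop smaller aperture (darker).
Shutter speed: 1/15 → 1/13 → 1/10 → 1/8 → 1/6 → 1/5 → 1/4 → 0.3 — 2 1/3 stops longer (brighter).
Net so far: 1 1/3 stops brighter. ISO: 250 → 200 → 160 → 125 → 100.

ISO 100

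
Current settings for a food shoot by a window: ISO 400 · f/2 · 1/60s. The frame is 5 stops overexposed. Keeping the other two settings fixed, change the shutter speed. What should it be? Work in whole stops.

1/2000s

Overexposed by 5 stops → need 5 stops darker.
Shutter speed: 1/60 → 1/125 → 1/250 → 1/500 → 1/1000 → 1/2000.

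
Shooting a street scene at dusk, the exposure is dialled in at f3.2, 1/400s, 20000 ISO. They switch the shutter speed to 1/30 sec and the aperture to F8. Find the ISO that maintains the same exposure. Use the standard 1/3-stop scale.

Shutter speed: 1/400 → 1/320 → 1/250 → 1/200 → 1/160 → 1/125 → 1/100 → 1/80 → 1/60 → 1/50 → 1/40 → 1/30 — 3 2/3 stops longer (brighter).
Aperture: f/3.2 → f/3.5 → f/4 → f/4.5 → f/5 → f/5.6 → f/6.3 → f/7.1 → f/8 — 2 2/3 stops smaller aperture (darker).
Net change so far: 1 stop brighter. Offset with the ISO: 20000 → 16000 → 12800 → 10000.

ISO 10000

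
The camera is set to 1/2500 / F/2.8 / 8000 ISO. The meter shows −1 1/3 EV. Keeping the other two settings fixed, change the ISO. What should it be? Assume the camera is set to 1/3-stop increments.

ISO 20000

Underexposed by 1 1/3 stops → need 1 1/3 stops brighter.
ISO: 8000 → 10000 → 12800 → 16000 → 20000.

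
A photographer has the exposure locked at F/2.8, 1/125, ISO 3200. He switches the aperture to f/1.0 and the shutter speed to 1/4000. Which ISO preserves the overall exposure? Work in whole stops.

Aperture: f/2.8 → f/2 → f/1.4 → f/1.0 — 3 stops larger aperture (brighter).
Shutter speed: 1/125 → 1/250 → 1/500 → 1/1000 → 1/2000 → 1/4000 — 5 stops shorter (darker).
Net change so far: 2 stops darker. Offset with the ISO: 3200 → 6400 → 12800.

ISO 12800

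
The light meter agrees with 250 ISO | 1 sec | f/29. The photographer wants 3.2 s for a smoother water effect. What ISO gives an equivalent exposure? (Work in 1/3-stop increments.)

ISO 80

Shutter speed: 1 → 1.3 → 1.6 → 2 → 2.5 → 3.2 — 1 2/3 stops longer (brighter).
Need 1 2/3 stops darker from the ISO: 250 → 200 → 160 → 125 → 100 → 80.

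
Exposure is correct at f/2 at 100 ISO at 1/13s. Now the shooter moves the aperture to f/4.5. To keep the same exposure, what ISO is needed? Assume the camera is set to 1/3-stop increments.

Aperture: f/2 → f/2.2 → f/2.5 → f/2.8 → f/3.2 → f/3.5 → f/4 → f/4.5 — 2 1/3 stops stopped down (darker).
Need 2 1/3 stops brighter from the ISO: 100 → 125 → 160 → 200 → 250 → 320 → 400 → 500.

ISO 500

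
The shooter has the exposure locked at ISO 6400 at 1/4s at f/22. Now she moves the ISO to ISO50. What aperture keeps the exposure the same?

f/2

ISO: 6400 → 3200 → 1600 → 800 → 400 → 200 → 100 → 50 — 7 stops dropped (darker).
Need 7 stops brighter from the aperture: f/22 → f/16 → f/11 → f/8 → f/5.6 → f/4 → f/2.8 → f/2.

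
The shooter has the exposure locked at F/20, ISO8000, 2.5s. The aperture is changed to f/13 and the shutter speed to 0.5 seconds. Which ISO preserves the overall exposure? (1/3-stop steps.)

ISO 16000

Aperture: f/20 → f/18 → f/16 → f/14 → f/13 — 1 1/3 stops wider (brighter).
Shutter speed: 2.5 → 2 → 1.6 → 1.3 → 1 → 0.8 → 0.6 → 0.5 — 2 1/3 stops faster (darker).
Net change so far: 1 stop darker. Offset with the ISO: 8000 → 10000 → 12800 → 16000.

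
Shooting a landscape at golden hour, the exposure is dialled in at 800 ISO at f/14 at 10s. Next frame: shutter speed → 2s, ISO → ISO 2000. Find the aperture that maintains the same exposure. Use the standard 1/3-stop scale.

Shutter speed: 10 → 8 → 6 → 5 → 4 → 3.2 → 2.5 → 2 — 2 1/3 stops faster (darker).
ISO: 800 → 1000 → 1250 → 1600 → 2000 — 1 1/3 stops higher (brighter).
Net change so far: 1 stop darker. Offset with the aperture: f/14 → f/13 → f/11 → f/10.

f/10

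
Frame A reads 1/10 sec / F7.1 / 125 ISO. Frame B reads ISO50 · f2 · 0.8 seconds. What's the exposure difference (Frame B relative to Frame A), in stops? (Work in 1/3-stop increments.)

Aperture: f/7.1 → f/6.3 → f/5.6 → f/5 → f/4.5 → f/4 → f/3.5 → f/3.2 → f/2.8 → f/2.5 → f/2.2 → f/2 — 3 2/3 stops larger aperture (brighter).
Shutter speed: 1/10 → 1/8 → 1/6 → 1/5 → 1/4 → 0.3 → 0.4 → 0.5 → 0.6 → 0.8 — 3 stops longer (brighter).
ISO: 125 → 100 → 80 → 64 → 50 — 1 1/3 stops lower (darker).
Net: +3 2/3 +3 −1 1/3 = +5 1/3 stops.

5 1/3 stops brighter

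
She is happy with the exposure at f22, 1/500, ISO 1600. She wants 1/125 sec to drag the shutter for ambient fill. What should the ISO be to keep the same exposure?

Shutter speed: 1/500 → 1/250 → 1/125 — 2 stops longer (brighter).
Need 2 stops darker from the ISO: 1600 → 800 → 400.

ISO 400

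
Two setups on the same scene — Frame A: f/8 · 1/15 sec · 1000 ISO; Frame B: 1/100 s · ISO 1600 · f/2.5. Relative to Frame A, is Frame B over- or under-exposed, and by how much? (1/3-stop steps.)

Aperture: f/8 → f/7.1 → f/6.3 → f/5.6 → f/5 → f/4.5 → f/4 → f/3.5 → f/3.2 → f/2.8 → f/2.5 — 3 1/3 stops opened up (brighter).
Shutter speed: 1/15 → 1/20 → 1/25 → 1/30 → 1/40 → 1/50 → 1/60 → 1/80 → 1/100 — 2 2/3 stops shorter (darker).
ISO: 1000 → 1250 → 1600 — 2/3 stop higher (brighter).
Net: +3 1/3 −2 2/3 +2/3 = +1 1/3 stops.

1 1/3 stops brighter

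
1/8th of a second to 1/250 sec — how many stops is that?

5 stops

1/8 → 1/15 → 1/30 → 1/60 → 1/125 → 1/250 — count the steps: 5 stops.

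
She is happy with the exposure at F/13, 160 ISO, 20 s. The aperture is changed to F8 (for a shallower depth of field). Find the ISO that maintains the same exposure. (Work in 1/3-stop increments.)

ISO 64

Aperture: f/13 → f/11 → f/10 → f/9 → f/8 — 1 1/3 stops larger aperture (brighter).
Need 1 1/3 stops darker from the ISO: 160 → 125 → 100 → 80 → 64.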